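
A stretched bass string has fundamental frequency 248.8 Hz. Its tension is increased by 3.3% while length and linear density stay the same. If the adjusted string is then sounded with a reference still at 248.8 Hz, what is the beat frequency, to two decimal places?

4.07 Hz

For a string, f ∝ √T, so the new frequency is 248.8·√1.033 = 252.8719 Hz.
f_beat = |252.8719 − 248.8| = 4.07 Hz.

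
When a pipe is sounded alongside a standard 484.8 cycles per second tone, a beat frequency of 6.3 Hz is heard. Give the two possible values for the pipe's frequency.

478.5 Hz or 491.1 Hz

|f − 484.8| = 6.3, so f = 484.8 ± 6.3.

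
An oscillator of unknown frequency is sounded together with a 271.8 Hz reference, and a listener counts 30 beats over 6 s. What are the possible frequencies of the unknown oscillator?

Beat frequency = 30/6 = 5 Hz.
|f − 271.8| = 5, so f = 271.8 ± 5.

266.8 Hz or 276.8 Hz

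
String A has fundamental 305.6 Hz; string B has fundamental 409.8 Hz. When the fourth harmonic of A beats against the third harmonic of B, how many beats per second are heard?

Fourth harmonic of the first: 4·305.6 = 1222.4 Hz.
Third harmonic of the second: 3·409.8 = 1229.4 Hz.
f_beat = |1222.4 − 1229.4| = 7.0 Hz.

7.0 Hz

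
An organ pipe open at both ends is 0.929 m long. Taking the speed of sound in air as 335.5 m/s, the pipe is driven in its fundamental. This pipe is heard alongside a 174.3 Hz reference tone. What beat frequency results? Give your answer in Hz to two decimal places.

6.27 Hz

Open pipe: f_n = n·v/(2L) = 1·335.5/(2·0.929) = 180.5705 Hz.
f_beat = |180.5705 − 174.3| = 6.27 Hz.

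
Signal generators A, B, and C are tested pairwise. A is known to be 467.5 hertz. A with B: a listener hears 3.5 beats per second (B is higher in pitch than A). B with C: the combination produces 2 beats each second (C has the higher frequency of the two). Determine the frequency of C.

473 Hz

B is above A, so f_B = 467.5 + 3.5 = 471 Hz.
C is above B, so f_C = 471 + 2 = 473 Hz.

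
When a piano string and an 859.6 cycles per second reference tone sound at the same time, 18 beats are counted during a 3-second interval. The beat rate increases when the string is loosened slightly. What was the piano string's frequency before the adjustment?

Beat frequency = 18/3 = 6 Hz.
|f − 859.6| = 6, so the piano string was at either 853.6 Hz or 865.6 Hz.
Reducing tension lowers a string's frequency; the adjustment lowers the piano string's frequency.
The beat rate rose, so the adjustment moved the piano string further from 859.6 Hz — it was already below the reference.

853.6 Hz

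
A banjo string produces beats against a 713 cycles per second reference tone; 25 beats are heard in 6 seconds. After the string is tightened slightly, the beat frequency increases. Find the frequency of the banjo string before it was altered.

Beat frequency = 25/6 = 4.1667 Hz.
|f − 713| = 4.1667, so the banjo string was at either 708.8333 Hz or 717.1667 Hz.
Increasing tension raises a string's frequency; the adjustment raises the banjo string's frequency.
The beat rate rose, so the adjustment moved the banjo string further from 713 Hz — it was already above the reference.

717.1667 Hz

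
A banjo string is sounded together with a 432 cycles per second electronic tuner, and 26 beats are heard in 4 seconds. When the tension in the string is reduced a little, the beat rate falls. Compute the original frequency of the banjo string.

438.5 Hz

Beat frequency = 26/4 = 6.5 Hz.
|f − 432| = 6.5, so the banjo string was at either 425.5 Hz or 438.5 Hz.
Lower tension means lower frequency; the adjustment lowers the banjo string's frequency.
The beat rate fell, so the adjustment moved the banjo string toward 432 Hz — it must have started above the reference.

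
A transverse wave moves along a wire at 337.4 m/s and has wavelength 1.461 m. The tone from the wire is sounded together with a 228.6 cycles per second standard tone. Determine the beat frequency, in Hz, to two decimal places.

2.34 Hz

Source frequency f = v/λ = 337.4/1.461 = 230.9377 Hz.
f_beat = |230.9377 − 228.6| = 2.34 Hz.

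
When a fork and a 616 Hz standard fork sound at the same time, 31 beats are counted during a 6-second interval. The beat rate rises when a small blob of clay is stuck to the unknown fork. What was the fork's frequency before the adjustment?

Beat frequency = 31/6 = 5.1667 Hz.
|f − 616| = 5.1667, so the fork was at either 610.8333 Hz or 621.1667 Hz.
Adding mass to a fork lowers its frequency; the adjustment lowers the fork's frequency.
The beat rate rose, so the adjustment moved the fork further from 616 Hz — it was already below the reference.

610.8333 Hz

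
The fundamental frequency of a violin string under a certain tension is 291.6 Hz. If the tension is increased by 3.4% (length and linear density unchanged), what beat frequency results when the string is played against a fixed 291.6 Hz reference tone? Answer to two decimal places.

4.92 Hz

For a string, f ∝ √T, so the new frequency is 291.6·√1.034 = 296.5158 Hz.
f_beat = |296.5158 − 291.6| = 4.92 Hz.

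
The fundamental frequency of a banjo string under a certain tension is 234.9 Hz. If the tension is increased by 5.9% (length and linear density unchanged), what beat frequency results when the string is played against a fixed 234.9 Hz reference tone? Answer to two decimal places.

For a string, f ∝ √T, so the new frequency is 234.9·√1.059 = 241.7302 Hz.
f_beat = |241.7302 − 234.9| = 6.83 Hz.

6.83 Hz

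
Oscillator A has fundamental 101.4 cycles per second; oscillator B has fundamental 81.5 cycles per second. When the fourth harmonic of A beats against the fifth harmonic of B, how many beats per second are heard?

Fourth harmonic of the first: 4·101.4 = 405.6 Hz.
Fifth harmonic of the second: 5·81.5 = 407.5 Hz.
f_beat = |405.6 − 407.5| = 1.9 Hz.

1.9 Hz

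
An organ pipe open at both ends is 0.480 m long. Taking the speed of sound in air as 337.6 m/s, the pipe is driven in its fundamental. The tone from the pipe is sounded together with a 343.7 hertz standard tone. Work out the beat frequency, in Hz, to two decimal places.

7.97 Hz

Open pipe: f_n = n·v/(2L) = 1·337.6/(2·0.480) = 351.6667 Hz.
f_beat = |351.6667 − 343.7| = 7.97 Hz.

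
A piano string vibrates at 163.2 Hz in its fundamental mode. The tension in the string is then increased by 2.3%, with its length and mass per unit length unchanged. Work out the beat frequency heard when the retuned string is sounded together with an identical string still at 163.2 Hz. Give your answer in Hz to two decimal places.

1.87 Hz

For a string, f ∝ √T, so the new frequency is 163.2·√1.023 = 165.0661 Hz.
f_beat = |165.0661 − 163.2| = 1.87 Hz.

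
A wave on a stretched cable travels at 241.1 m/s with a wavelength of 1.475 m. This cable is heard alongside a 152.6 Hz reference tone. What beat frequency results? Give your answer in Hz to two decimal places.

10.86 Hz

Source frequency f = v/λ = 241.1/1.475 = 163.4576 Hz.
f_beat = |163.4576 − 152.6| = 10.86 Hz.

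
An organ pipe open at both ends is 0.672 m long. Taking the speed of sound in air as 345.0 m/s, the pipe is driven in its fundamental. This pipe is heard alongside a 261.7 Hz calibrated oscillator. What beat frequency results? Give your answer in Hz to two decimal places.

Open pipe: f_n = n·v/(2L) = 1·345.0/(2·0.672) = 256.6964 Hz.
f_beat = |256.6964 − 261.7| = 5.00 Hz.

5.00 Hz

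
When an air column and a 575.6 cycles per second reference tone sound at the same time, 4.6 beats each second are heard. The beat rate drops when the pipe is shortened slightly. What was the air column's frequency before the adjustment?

|f − 575.6| = 4.6, so the air column was at either 571 Hz or 580.2 Hz.
A shorter pipe has a higher fundamental; the adjustment raises the air column's frequency.
The beat rate fell, so the adjustment moved the air column toward 575.6 Hz — it must have started below the reference.

571 Hz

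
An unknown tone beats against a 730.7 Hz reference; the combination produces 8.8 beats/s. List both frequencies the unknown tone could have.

|f − 730.7| = 8.8, so f = 730.7 ± 8.8.

721.9 Hz or 739.5 Hz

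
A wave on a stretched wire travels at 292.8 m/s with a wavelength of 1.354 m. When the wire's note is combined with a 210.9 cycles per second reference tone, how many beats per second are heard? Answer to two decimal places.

5.35 Hz

Source frequency f = v/λ = 292.8/1.354 = 216.2482 Hz.
f_beat = |216.2482 − 210.9| = 5.35 Hz.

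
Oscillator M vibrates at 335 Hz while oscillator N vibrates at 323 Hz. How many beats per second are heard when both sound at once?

The beat frequency equals the magnitude of the frequency difference.
|335 − 323| = 12 Hz.

12 Hz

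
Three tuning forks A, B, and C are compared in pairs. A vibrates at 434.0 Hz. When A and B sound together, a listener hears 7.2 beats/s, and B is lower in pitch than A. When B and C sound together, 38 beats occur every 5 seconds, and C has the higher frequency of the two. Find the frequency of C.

B is below A, so f_B = 434.0 − 7.2 = 426.8 Hz.
B–C: Beat frequency = 38/5 = 7.6 Hz.
C is above B, so f_C = 426.8 + 7.6 = 434.4 Hz.

434.4 Hz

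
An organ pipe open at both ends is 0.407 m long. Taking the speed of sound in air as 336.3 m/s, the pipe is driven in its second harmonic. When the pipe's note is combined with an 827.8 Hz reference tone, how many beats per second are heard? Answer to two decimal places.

Open pipe: f_n = n·v/(2L) = 2·336.3/(2·0.407) = 826.2899 Hz.
f_beat = |826.2899 − 827.8| = 1.51 Hz.

1.51 Hz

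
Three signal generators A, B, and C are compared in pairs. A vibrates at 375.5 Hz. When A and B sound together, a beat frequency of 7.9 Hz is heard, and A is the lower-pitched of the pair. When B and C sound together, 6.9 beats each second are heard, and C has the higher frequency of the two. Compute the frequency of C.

B is above A, so f_B = 375.5 + 7.9 = 383.4 Hz.
C is above B, so f_C = 383.4 + 6.9 = 390.3 Hz.

390.3 Hz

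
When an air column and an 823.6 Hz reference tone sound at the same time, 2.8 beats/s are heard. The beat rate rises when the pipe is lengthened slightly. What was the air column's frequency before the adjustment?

820.8 Hz

|f − 823.6| = 2.8, so the air column was at either 820.8 Hz or 826.4 Hz.
A longer pipe has a lower fundamental; the adjustment lowers the air column's frequency.
The beat rate rose, so the adjustment moved the air column further from 823.6 Hz — it was already below the reference.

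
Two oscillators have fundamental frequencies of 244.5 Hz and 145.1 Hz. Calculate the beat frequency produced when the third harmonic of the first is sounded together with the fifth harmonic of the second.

8.0 Hz

Third harmonic of the first: 3·244.5 = 733.5 Hz.
Fifth harmonic of the second: 5·145.1 = 725.5 Hz.
f_beat = |733.5 − 725.5| = 8.0 Hz.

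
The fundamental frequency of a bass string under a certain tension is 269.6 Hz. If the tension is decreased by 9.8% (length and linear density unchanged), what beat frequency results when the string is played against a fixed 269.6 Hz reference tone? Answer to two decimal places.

For a string, f ∝ √T, so the new frequency is 269.6·√0.902 = 256.0490 Hz.
f_beat = |256.0490 − 269.6| = 13.55 Hz.

13.55 Hz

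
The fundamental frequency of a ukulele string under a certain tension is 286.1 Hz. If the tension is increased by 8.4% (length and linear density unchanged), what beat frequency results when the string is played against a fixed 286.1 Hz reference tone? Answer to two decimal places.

For a string, f ∝ √T, so the new frequency is 286.1·√1.084 = 297.8739 Hz.
f_beat = |297.8739 − 286.1| = 11.77 Hz.

11.77 Hz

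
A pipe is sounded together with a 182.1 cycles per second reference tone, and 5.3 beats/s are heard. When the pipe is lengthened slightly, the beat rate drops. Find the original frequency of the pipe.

187.4 Hz

|f − 182.1| = 5.3, so the pipe was at either 176.8 Hz or 187.4 Hz.
A longer pipe has a lower fundamental; the adjustment lowers the pipe's frequency.
The beat rate fell, so the adjustment moved the pipe toward 182.1 Hz — it must have started above the reference.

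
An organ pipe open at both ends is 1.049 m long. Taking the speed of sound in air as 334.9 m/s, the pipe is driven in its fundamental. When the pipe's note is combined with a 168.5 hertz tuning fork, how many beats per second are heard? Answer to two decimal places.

8.87 Hz

Open pipe: f_n = n·v/(2L) = 1·334.9/(2·1.049) = 159.6282 Hz.
f_beat = |159.6282 − 168.5| = 8.87 Hz.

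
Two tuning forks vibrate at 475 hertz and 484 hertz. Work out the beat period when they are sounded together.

f_beat = |475 − 484| = 9 Hz.
Beat period T = 1 / f_beat = 1 / 9 s.

0.111 s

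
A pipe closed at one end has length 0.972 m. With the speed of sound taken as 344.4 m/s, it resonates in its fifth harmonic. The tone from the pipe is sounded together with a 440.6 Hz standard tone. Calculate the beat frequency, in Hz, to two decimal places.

2.30 Hz

Closed pipe (odd harmonics): f_n = n·v/(4L) = 5·344.4/(4·0.972) = 442.9012 Hz.
f_beat = |442.9012 − 440.6| = 2.30 Hz.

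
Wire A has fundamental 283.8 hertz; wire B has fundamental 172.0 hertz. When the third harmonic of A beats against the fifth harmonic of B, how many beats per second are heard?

8.6 Hz

Third harmonic of the first: 3·283.8 = 851.4 Hz.
Fifth harmonic of the second: 5·172.0 = 860.0 Hz.
f_beat = |851.4 − 860.0| = 8.6 Hz.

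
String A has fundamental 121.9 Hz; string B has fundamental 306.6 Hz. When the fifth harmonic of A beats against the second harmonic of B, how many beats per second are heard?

Fifth harmonic of the first: 5·121.9 = 609.5 Hz.
Second harmonic of the second: 2·306.6 = 613.2 Hz.
f_beat = |609.5 − 613.2| = 3.7 Hz.

3.7 Hz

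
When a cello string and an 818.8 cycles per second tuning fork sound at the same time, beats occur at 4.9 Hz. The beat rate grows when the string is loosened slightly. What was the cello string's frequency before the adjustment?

813.9 Hz

|f − 818.8| = 4.9, so the cello string was at either 813.9 Hz or 823.7 Hz.
Reducing tension lowers a string's frequency; the adjustment lowers the cello string's frequency.
The beat rate rose, so the adjustment moved the cello string further from 818.8 Hz — it was already below the reference.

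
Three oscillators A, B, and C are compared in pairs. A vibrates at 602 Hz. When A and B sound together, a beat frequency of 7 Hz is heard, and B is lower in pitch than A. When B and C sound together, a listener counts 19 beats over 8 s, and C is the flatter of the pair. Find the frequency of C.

592.625 Hz

B is below A, so f_B = 602 − 7 = 595 Hz.
B–C: Beat frequency = 19/8 = 2.375 Hz.
C is below B, so f_C = 595 − 2.375 = 592.625 Hz.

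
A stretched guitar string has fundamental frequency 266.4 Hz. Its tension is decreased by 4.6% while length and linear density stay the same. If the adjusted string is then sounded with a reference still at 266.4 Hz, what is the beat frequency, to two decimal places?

6.20 Hz

For a string, f ∝ √T, so the new frequency is 266.4·√0.954 = 260.2007 Hz.
f_beat = |260.2007 − 266.4| = 6.20 Hz.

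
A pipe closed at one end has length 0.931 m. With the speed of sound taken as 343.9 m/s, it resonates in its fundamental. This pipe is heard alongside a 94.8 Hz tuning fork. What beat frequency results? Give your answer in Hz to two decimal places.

2.45 Hz

Closed pipe (odd harmonics): f_n = n·v/(4L) = 1·343.9/(4·0.931) = 92.3469 Hz.
f_beat = |92.3469 − 94.8| = 2.45 Hz.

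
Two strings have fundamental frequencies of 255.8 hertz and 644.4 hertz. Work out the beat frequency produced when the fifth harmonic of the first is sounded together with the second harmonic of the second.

9.8 Hz

Fifth harmonic of the first: 5·255.8 = 1279.0 Hz.
Second harmonic of the second: 2·644.4 = 1288.8 Hz.
f_beat = |1279.0 − 1288.8| = 9.8 Hz.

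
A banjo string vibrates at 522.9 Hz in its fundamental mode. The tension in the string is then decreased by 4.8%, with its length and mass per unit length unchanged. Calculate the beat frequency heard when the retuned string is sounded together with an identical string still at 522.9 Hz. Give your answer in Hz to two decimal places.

For a string, f ∝ √T, so the new frequency is 522.9·√0.952 = 510.1961 Hz.
f_beat = |510.1961 − 522.9| = 12.70 Hz.

12.70 Hz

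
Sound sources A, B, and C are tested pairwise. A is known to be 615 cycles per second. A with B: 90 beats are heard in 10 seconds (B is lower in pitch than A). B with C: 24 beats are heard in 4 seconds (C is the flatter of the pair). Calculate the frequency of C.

A–B: Beat frequency = 90/10 = 9 Hz.
B is below A, so f_B = 615 − 9 = 606 Hz.
B–C: Beat frequency = 24/4 = 6 Hz.
C is below B, so f_C = 606 − 6 = 600 Hz.

600 Hz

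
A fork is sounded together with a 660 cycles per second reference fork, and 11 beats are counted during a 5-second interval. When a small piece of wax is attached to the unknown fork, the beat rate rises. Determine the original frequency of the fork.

Beat frequency = 11/5 = 2.2 Hz.
|f − 660| = 2.2, so the fork was at either 657.8 Hz or 662.2 Hz.
Loading a fork with wax lowers its frequency; the adjustment lowers the fork's frequency.
The beat rate rose, so the adjustment moved the fork further from 660 Hz — it was already below the reference.

657.8 Hz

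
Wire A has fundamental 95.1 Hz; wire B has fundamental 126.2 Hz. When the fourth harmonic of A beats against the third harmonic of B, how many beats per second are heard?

1.8 Hz

Fourth harmonic of the first: 4·95.1 = 380.4 Hz.
Third harmonic of the second: 3·126.2 = 378.6 Hz.
f_beat = |380.4 − 378.6| = 1.8 Hz.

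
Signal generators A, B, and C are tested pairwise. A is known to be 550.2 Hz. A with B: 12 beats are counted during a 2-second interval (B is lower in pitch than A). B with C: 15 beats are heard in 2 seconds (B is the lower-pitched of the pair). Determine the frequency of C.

551.7 Hz

A–B: Beat frequency = 12/2 = 6 Hz.
B is below A, so f_B = 550.2 − 6 = 544.2 Hz.
B–C: Beat frequency = 15/2 = 7.5 Hz.
C is above B, so f_C = 544.2 + 7.5 = 551.7 Hz.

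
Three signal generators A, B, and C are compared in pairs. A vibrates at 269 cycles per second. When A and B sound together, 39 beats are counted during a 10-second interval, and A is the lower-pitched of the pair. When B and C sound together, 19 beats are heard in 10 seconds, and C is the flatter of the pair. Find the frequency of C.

271 Hz

A–B: Beat frequency = 39/10 = 3.9 Hz.
B is above A, so f_B = 269 + 3.9 = 272.9 Hz.
B–C: Beat frequency = 19/10 = 1.9 Hz.
C is below B, so f_C = 272.9 − 1.9 = 271 Hz.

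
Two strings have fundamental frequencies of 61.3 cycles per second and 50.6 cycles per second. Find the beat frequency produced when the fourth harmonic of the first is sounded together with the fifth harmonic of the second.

7.8 Hz

Fourth harmonic of the first: 4·61.3 = 245.2 Hz.
Fifth harmonic of the second: 5·50.6 = 253.0 Hz.
f_beat = |245.2 − 253.0| = 7.8 Hz.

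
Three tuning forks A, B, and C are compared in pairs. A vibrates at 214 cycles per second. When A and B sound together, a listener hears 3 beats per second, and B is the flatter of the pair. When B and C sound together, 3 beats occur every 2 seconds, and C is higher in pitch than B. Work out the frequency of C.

B is below A, so f_B = 214 − 3 = 211 Hz.
B–C: Beat frequency = 3/2 = 1.5 Hz.
C is above B, so f_C = 211 + 1.5 = 212.5 Hz.

212.5 Hz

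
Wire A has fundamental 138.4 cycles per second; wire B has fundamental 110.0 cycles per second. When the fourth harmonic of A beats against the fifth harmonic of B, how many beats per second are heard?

3.6 Hz

Fourth harmonic of the first: 4·138.4 = 553.6 Hz.
Fifth harmonic of the second: 5·110.0 = 550.0 Hz.
f_beat = |553.6 − 550.0| = 3.6 Hz.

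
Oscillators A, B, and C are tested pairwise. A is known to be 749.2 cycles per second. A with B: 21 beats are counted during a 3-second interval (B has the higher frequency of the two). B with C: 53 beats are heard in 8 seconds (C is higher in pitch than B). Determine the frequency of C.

762.825 Hz

A–B: Beat frequency = 21/3 = 7 Hz.
B is above A, so f_B = 749.2 + 7 = 756.2 Hz.
B–C: Beat frequency = 53/8 = 6.625 Hz.
C is above B, so f_C = 756.2 + 6.625 = 762.825 Hz.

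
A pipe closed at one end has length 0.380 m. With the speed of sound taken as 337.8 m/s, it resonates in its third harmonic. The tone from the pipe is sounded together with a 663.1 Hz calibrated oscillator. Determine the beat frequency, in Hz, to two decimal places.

3.61 Hz

Closed pipe (odd harmonics): f_n = n·v/(4L) = 3·337.8/(4·0.380) = 666.7105 Hz.
f_beat = |666.7105 − 663.1| = 3.61 Hz.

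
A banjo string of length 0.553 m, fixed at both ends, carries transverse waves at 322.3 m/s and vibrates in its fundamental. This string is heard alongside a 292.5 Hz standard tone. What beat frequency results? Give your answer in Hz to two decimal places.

For a string fixed at both ends, f_n = n·v/(2L) = 1·322.3/(2·0.553) = 291.4105 Hz.
f_beat = |291.4105 − 292.5| = 1.09 Hz.

1.09 Hz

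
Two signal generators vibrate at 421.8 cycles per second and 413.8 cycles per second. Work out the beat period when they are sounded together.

0.125 s

f_beat = |421.8 − 413.8| = 8 Hz.
Beat period T = 1 / f_beat = 1 / 8 s.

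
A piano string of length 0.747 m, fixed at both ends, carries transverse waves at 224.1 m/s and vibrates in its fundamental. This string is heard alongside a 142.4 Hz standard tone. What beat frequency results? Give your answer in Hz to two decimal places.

7.60 Hz

For a string fixed at both ends, f_n = n·v/(2L) = 1·224.1/(2·0.747) = 150.0000 Hz.
f_beat = |150.0000 − 142.4| = 7.60 Hz.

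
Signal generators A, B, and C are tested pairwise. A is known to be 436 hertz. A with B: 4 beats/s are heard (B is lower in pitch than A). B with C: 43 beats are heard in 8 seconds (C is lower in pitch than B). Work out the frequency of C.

426.625 Hz

B is below A, so f_B = 436 − 4 = 432 Hz.
B–C: Beat frequency = 43/8 = 5.375 Hz.
C is below B, so f_C = 432 − 5.375 = 426.625 Hz.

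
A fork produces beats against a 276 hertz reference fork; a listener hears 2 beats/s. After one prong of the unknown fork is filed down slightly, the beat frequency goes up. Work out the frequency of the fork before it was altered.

278 Hz

|f − 276| = 2, so the fork was at either 274 Hz or 278 Hz.
Filing a prong removes mass and raises the fork's frequency; the adjustment raises the fork's frequency.
The beat rate rose, so the adjustment moved the fork further from 276 Hz — it was already above the reference.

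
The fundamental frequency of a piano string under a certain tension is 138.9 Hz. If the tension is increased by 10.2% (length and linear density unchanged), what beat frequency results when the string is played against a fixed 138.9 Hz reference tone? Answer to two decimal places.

6.91 Hz

For a string, f ∝ √T, so the new frequency is 138.9·√1.102 = 145.8119 Hz.
f_beat = |145.8119 − 138.9| = 6.91 Hz.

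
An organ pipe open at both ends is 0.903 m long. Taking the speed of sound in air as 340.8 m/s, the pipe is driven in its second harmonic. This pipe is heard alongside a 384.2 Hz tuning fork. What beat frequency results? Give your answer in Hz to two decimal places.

6.79 Hz

Open pipe: f_n = n·v/(2L) = 2·340.8/(2·0.903) = 377.4086 Hz.
f_beat = |377.4086 − 384.2| = 6.79 Hz.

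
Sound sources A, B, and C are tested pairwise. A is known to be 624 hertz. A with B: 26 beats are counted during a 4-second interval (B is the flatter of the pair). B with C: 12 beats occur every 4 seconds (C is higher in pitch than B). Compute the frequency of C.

A–B: Beat frequency = 26/4 = 6.5 Hz.
B is below A, so f_B = 624 − 6.5 = 617.5 Hz.
B–C: Beat frequency = 12/4 = 3 Hz.
C is above B, so f_C = 617.5 + 3 = 620.5 Hz.

620.5 Hz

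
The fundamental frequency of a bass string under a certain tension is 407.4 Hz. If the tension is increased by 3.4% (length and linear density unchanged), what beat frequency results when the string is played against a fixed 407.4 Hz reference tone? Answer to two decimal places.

6.87 Hz

For a string, f ∝ √T, so the new frequency is 407.4·√1.034 = 414.2679 Hz.
f_beat = |414.2679 − 407.4| = 6.87 Hz.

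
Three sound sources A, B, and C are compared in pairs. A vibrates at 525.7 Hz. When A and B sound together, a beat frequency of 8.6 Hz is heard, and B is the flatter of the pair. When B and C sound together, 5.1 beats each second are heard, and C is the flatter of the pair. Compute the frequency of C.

512 Hz

B is below A, so f_B = 525.7 − 8.6 = 517.1 Hz.
C is below B, so f_C = 517.1 − 5.1 = 512 Hz.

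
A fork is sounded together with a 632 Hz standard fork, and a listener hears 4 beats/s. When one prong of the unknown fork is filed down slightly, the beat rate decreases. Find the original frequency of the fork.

628 Hz

|f − 632| = 4, so the fork was at either 628 Hz or 636 Hz.
Filing a prong removes mass and raises the fork's frequency; the adjustment raises the fork's frequency.
The beat rate fell, so the adjustment moved the fork toward 632 Hz — it must have started below the reference.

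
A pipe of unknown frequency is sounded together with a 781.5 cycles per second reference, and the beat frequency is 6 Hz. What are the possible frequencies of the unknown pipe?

775.5 Hz or 787.5 Hz

|f − 781.5| = 6, so f = 781.5 ± 6.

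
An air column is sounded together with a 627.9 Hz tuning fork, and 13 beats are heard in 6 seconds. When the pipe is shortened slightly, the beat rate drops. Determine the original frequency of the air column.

625.7333 Hz

Beat frequency = 13/6 = 2.1667 Hz.
|f − 627.9| = 2.1667, so the air column was at either 625.7333 Hz or 630.0667 Hz.
A shorter pipe has a higher fundamental; the adjustment raises the air column's frequency.
The beat rate fell, so the adjustment moved the air column toward 627.9 Hz — it must have started below the reference.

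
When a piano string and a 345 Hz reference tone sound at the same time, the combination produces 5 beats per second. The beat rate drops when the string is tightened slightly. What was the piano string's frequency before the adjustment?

|f − 345| = 5, so the piano string was at either 340 Hz or 350 Hz.
Increasing tension raises a string's frequency; the adjustment raises the piano string's frequency.
The beat rate fell, so the adjustment moved the piano string toward 345 Hz — it must have started below the reference.

340 Hz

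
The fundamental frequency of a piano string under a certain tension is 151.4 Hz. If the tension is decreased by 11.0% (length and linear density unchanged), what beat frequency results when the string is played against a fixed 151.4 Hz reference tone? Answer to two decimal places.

8.57 Hz

For a string, f ∝ √T, so the new frequency is 151.4·√0.890 = 142.8305 Hz.
f_beat = |142.8305 − 151.4| = 8.57 Hz.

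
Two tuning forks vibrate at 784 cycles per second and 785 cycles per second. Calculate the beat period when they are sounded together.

f_beat = |784 − 785| = 1 Hz.
Beat period T = 1 / f_beat = 1 / 1 s.

1.000 s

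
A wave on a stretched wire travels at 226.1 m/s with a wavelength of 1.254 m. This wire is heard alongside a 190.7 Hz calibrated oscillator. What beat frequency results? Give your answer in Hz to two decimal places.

Source frequency f = v/λ = 226.1/1.254 = 180.3030 Hz.
f_beat = |180.3030 − 190.7| = 10.40 Hz.

10.40 Hz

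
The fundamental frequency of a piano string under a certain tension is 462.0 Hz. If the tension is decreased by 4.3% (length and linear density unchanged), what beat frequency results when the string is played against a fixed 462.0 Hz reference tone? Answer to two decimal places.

For a string, f ∝ √T, so the new frequency is 462.0·√0.957 = 451.9579 Hz.
f_beat = |451.9579 − 462.0| = 10.04 Hz.

10.04 Hz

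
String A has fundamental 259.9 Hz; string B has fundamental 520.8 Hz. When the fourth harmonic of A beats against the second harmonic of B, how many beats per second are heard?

Fourth harmonic of the first: 4·259.9 = 1039.6 Hz.
Second harmonic of the second: 2·520.8 = 1041.6 Hz.
f_beat = |1039.6 − 1041.6| = 2.0 Hz.

2.0 Hz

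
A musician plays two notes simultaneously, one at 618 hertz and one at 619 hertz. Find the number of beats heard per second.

1 Hz

Beats arise from superposition of two nearby frequencies; the beat rate is |f₁ − f₂|.
|618 − 619| = 1 Hz.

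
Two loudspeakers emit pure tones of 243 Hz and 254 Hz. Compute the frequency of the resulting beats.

Beats arise from superposition of two nearby frequencies; the beat rate is |f₁ − f₂|.
|243 − 254| = 11 Hz.

11 Hz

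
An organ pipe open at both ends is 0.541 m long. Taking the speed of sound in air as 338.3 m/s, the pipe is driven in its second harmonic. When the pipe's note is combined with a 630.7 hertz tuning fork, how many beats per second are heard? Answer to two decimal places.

5.38 Hz

Open pipe: f_n = n·v/(2L) = 2·338.3/(2·0.541) = 625.3235 Hz.
f_beat = |625.3235 − 630.7| = 5.38 Hz.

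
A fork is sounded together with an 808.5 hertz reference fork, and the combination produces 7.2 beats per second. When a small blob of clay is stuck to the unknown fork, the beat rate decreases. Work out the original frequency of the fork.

815.7 Hz

|f − 808.5| = 7.2, so the fork was at either 801.3 Hz or 815.7 Hz.
Adding mass to a fork lowers its frequency; the adjustment lowers the fork's frequency.
The beat rate fell, so the adjustment moved the fork toward 808.5 Hz — it must have started above the reference.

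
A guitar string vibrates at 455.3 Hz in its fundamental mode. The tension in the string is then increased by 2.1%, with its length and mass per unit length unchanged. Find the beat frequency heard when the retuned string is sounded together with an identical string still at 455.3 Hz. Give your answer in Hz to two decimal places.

For a string, f ∝ √T, so the new frequency is 455.3·√1.021 = 460.0558 Hz.
f_beat = |460.0558 − 455.3| = 4.76 Hz.

4.76 Hz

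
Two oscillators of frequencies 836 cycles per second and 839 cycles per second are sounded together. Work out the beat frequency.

f_beat = |f₁ − f₂|.
|836 − 839| = 3 Hz.

3 Hz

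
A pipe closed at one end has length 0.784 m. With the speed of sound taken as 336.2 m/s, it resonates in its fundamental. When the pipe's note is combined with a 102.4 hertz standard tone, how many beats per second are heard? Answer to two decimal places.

4.81 Hz

Closed pipe (odd harmonics): f_n = n·v/(4L) = 1·336.2/(4·0.784) = 107.2066 Hz.
f_beat = |107.2066 − 102.4| = 4.81 Hz.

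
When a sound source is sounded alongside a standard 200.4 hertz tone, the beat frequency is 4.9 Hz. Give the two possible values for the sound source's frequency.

195.5 Hz or 205.3 Hz

|f − 200.4| = 4.9, so f = 200.4 ± 4.9.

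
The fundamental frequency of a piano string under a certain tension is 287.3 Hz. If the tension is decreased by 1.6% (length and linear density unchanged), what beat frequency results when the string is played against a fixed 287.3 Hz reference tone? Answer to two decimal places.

2.31 Hz

For a string, f ∝ √T, so the new frequency is 287.3·√0.984 = 284.9923 Hz.
f_beat = |284.9923 − 287.3| = 2.31 Hz.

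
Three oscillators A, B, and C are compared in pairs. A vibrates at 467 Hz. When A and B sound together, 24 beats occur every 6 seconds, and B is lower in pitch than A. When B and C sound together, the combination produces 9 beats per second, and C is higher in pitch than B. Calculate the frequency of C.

472 Hz

A–B: Beat frequency = 24/6 = 4 Hz.
B is below A, so f_B = 467 − 4 = 463 Hz.
C is above B, so f_C = 463 + 9 = 472 Hz.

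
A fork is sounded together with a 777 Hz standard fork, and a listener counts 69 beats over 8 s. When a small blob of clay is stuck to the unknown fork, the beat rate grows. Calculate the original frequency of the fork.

Beat frequency = 69/8 = 8.625 Hz.
|f − 777| = 8.625, so the fork was at either 768.375 Hz or 785.625 Hz.
Adding mass to a fork lowers its frequency; the adjustment lowers the fork's frequency.
The beat rate rose, so the adjustment moved the fork further from 777 Hz — it was already below the reference.

768.375 Hz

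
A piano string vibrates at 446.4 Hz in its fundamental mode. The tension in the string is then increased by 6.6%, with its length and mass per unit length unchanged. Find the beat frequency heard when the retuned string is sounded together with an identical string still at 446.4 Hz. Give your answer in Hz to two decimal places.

For a string, f ∝ √T, so the new frequency is 446.4·√1.066 = 460.8958 Hz.
f_beat = |460.8958 − 446.4| = 14.50 Hz.

14.50 Hz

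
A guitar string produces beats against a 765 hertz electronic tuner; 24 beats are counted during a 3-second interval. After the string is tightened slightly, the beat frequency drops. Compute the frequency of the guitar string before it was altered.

757 Hz

Beat frequency = 24/3 = 8 Hz.
|f − 765| = 8, so the guitar string was at either 757 Hz or 773 Hz.
Increasing tension raises a string's frequency; the adjustment raises the guitar string's frequency.
The beat rate fell, so the adjustment moved the guitar string toward 765 Hz — it must have started below the reference.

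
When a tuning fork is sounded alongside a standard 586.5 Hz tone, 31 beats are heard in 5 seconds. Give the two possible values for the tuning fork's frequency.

Beat frequency = 31/5 = 6.2 Hz.
|f − 586.5| = 6.2, so f = 586.5 ± 6.2.

580.3 Hz or 592.7 Hz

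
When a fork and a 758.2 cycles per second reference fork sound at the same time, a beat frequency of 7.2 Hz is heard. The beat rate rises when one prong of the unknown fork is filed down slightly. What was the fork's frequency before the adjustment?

765.4 Hz

|f − 758.2| = 7.2, so the fork was at either 751 Hz or 765.4 Hz.
Filing a prong removes mass and raises the fork's frequency; the adjustment raises the fork's frequency.
The beat rate rose, so the adjustment moved the fork further from 758.2 Hz — it was already above the reference.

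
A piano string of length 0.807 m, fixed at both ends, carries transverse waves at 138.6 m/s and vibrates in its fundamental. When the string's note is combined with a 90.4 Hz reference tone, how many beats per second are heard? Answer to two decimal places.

4.53 Hz

For a string fixed at both ends, f_n = n·v/(2L) = 1·138.6/(2·0.807) = 85.8736 Hz.
f_beat = |85.8736 − 90.4| = 4.53 Hz.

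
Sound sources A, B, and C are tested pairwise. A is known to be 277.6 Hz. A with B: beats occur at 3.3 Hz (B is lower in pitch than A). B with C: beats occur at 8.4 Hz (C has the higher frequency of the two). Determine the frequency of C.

282.7 Hz

B is below A, so f_B = 277.6 − 3.3 = 274.3 Hz.
C is above B, so f_C = 274.3 + 8.4 = 282.7 Hz.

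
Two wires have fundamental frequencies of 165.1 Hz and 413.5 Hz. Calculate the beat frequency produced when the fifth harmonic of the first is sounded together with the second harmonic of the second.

1.5 Hz

Fifth harmonic of the first: 5·165.1 = 825.5 Hz.
Second harmonic of the second: 2·413.5 = 827.0 Hz.
f_beat = |825.5 − 827.0| = 1.5 Hz.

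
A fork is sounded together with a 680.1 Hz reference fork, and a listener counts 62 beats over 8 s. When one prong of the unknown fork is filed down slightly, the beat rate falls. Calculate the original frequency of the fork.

672.35 Hz

Beat frequency = 62/8 = 7.75 Hz.
|f − 680.1| = 7.75, so the fork was at either 672.35 Hz or 687.85 Hz.
Filing a prong removes mass and raises the fork's frequency; the adjustment raises the fork's frequency.
The beat rate fell, so the adjustment moved the fork toward 680.1 Hz — it must have started below the reference.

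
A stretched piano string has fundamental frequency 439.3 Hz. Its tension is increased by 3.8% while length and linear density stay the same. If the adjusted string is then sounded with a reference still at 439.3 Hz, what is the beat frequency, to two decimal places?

For a string, f ∝ √T, so the new frequency is 439.3·√1.038 = 447.5689 Hz.
f_beat = |447.5689 − 439.3| = 8.27 Hz.

8.27 Hz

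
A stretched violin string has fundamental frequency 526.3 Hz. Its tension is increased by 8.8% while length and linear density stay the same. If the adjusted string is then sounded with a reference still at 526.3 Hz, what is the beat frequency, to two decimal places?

For a string, f ∝ √T, so the new frequency is 526.3·√1.088 = 548.9690 Hz.
f_beat = |548.9690 − 526.3| = 22.67 Hz.

22.67 Hz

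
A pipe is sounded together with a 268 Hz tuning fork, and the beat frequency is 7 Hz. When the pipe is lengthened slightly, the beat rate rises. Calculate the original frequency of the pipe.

|f − 268| = 7, so the pipe was at either 261 Hz or 275 Hz.
A longer pipe has a lower fundamental; the adjustment lowers the pipe's frequency.
The beat rate rose, so the adjustment moved the pipe further from 268 Hz — it was already below the reference.

261 Hz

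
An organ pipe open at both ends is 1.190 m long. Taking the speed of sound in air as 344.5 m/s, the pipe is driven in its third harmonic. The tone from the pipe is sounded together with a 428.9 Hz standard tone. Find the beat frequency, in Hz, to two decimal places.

5.34 Hz

Open pipe: f_n = n·v/(2L) = 3·344.5/(2·1.190) = 434.2437 Hz.
f_beat = |434.2437 − 428.9| = 5.34 Hz.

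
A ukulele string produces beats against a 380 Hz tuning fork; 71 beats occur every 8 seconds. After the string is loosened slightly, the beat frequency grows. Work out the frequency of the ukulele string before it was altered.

371.125 Hz

Beat frequency = 71/8 = 8.875 Hz.
|f − 380| = 8.875, so the ukulele string was at either 371.125 Hz or 388.875 Hz.
Reducing tension lowers a string's frequency; the adjustment lowers the ukulele string's frequency.
The beat rate rose, so the adjustment moved the ukulele string further from 380 Hz — it was already below the reference.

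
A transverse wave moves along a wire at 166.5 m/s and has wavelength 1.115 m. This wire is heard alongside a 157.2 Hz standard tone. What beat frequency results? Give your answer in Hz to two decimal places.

Source frequency f = v/λ = 166.5/1.115 = 149.3274 Hz.
f_beat = |149.3274 − 157.2| = 7.87 Hz.

7.87 Hz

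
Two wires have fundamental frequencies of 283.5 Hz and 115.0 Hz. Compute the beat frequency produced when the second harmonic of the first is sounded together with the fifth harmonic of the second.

Second harmonic of the first: 2·283.5 = 567.0 Hz.
Fifth harmonic of the second: 5·115.0 = 575.0 Hz.
f_beat = |567.0 − 575.0| = 8.0 Hz.

8.0 Hz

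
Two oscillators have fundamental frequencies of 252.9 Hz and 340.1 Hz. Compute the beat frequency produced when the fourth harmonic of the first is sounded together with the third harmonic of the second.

8.7 Hz

Fourth harmonic of the first: 4·252.9 = 1011.6 Hz.
Third harmonic of the second: 3·340.1 = 1020.3 Hz.
f_beat = |1011.6 − 1020.3| = 8.7 Hz.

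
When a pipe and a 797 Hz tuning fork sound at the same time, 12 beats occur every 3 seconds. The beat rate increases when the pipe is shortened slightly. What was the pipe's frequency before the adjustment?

Beat frequency = 12/3 = 4 Hz.
|f − 797| = 4, so the pipe was at either 793 Hz or 801 Hz.
A shorter pipe has a higher fundamental; the adjustment raises the pipe's frequency.
The beat rate rose, so the adjustment moved the pipe further from 797 Hz — it was already above the reference.

801 Hz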